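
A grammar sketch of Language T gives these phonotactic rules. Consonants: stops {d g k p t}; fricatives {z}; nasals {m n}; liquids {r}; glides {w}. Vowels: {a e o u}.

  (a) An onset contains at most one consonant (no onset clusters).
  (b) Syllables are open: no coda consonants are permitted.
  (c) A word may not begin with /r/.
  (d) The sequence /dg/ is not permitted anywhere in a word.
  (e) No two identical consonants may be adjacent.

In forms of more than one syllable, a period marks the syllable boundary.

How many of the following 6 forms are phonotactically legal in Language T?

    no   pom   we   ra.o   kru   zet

2

no — σ1 onset /n/, coda /∅/ ok → phonotactically legal
pom — violates constraint (b): syllable 1 coda /m/ has 1 consonant (> 0) → phonotactically illegal
we — σ1 onset /w/, coda /∅/ ok → phonotactically legal
ra.o — violates constraint (c): word begins with /r/ → phonotactically illegal
kru — violates constraint (a): syllable 1 onset /kr/ has 2 consonants (> 1) → phonotactically illegal
zet — violates constraint (b): syllable 1 coda /t/ has 1 consonant (> 0) → phonotactically illegal
Phonotactically legal: no, we → 2.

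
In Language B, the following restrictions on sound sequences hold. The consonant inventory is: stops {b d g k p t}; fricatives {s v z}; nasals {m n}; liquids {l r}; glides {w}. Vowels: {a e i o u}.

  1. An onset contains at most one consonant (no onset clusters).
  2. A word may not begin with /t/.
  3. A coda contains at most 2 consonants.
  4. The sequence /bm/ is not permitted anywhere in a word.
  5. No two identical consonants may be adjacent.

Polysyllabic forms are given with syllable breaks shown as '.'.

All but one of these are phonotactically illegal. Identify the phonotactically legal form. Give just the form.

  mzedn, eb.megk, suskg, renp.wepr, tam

renp.wepr

mzedn — violates constraint 1: syllable 1 onset /mz/ has 2 consonants (> 1) → phonotactically illegal
eb.megk — violates constraint 4: contains banned sequence /bm/ → phonotactically illegal
suskg — violates constraint 3: syllable 1 coda /skg/ has 3 consonants (> 2) → phonotactically illegal
renp.wepr — σ1 onset /r/, coda /np/ (2C) ok; σ2 onset /w/, coda /pr/ (2C) ok → phonotactically legal
tam — violates constraint 2: word begins with /t/ → phonotactically illegal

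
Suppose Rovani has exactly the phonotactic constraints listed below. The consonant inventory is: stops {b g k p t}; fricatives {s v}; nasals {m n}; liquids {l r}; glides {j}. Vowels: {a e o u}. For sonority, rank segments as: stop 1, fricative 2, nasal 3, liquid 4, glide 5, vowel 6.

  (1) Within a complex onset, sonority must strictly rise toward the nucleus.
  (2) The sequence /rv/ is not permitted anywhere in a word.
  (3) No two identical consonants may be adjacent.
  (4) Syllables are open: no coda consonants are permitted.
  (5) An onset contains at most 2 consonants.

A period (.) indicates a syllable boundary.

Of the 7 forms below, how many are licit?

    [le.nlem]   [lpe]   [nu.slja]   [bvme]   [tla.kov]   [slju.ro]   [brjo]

0

[le.nlem] — violates constraint 4: syllable 2 coda /m/ has 1 consonant (> 0) → illicit
[lpe] — violates constraint 1: syllable 1 onset /lp/: /l/ (liquid, 4) → /p/ (stop, 1) does not rise → illicit
[nu.slja] — violates constraint 5: syllable 2 onset /slj/ has 3 consonants (> 2) → illicit
[bvme] — violates constraint 5: syllable 1 onset /bvm/ has 3 consonants (> 2) → illicit
[tla.kov] — violates constraint 4: syllable 2 coda /v/ has 1 consonant (> 0) → illicit
[slju.ro] — violates constraint 5: syllable 1 onset /slj/ has 3 consonants (> 2) → illicit
[brjo] — violates constraint 5: syllable 1 onset /brj/ has 3 consonants (> 2) → illicit
No form is licit → 0.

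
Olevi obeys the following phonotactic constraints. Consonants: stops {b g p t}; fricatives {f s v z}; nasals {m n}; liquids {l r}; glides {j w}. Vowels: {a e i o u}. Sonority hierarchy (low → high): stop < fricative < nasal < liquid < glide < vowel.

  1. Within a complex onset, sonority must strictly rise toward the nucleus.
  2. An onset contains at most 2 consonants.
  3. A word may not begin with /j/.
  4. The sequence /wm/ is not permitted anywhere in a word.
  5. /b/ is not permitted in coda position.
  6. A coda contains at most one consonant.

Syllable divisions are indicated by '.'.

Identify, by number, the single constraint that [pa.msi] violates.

1

[pa.msi]: syllable 2 onset /ms/: /m/ (nasal, 3) → /s/ (fricative, 2) does not rise.
This is a violation of constraint 1: "Within a complex onset, sonority must strictly rise toward the nucleus."
The remaining constraints (2, 3, 4, 5, 6) are satisfied.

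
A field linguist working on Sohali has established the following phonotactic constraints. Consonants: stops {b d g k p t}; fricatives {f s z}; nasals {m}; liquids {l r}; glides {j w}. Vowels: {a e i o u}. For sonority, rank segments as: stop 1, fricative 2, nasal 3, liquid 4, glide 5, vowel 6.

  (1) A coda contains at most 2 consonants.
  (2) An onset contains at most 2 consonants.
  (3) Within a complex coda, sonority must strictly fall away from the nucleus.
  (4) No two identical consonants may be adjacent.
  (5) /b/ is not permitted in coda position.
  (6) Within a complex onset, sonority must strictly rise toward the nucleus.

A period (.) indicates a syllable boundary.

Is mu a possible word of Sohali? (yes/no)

yes

mu — σ1 onset /m/, coda /∅/ ok → licit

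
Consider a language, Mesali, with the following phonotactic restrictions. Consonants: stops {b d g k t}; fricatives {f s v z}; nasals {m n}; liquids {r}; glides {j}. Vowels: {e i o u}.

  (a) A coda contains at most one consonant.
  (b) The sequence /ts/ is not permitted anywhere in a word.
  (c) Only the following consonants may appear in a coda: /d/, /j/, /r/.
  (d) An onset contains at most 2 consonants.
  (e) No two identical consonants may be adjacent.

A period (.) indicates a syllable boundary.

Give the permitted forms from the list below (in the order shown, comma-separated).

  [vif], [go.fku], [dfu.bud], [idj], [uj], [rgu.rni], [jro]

[vif] — violates constraint (c): syllable 1 coda contains /f/, which is not a licensed coda consonant → not permitted
[go.fku] — σ1 onset /g/, coda /∅/ ok; σ2 onset /fk/ (2C), coda /∅/ ok → permitted
[dfu.bud] — σ1 onset /df/ (2C), coda /∅/ ok; σ2 onset /b/, coda /d/ ok → permitted
[idj] — violates constraint (a): syllable 1 coda /dj/ has 2 consonants (> 1) → not permitted
[uj] — σ1 onset /∅/, coda /j/ ok → permitted
[rgu.rni] — σ1 onset /rg/ (2C), coda /∅/ ok; σ2 onset /rn/ (2C), coda /∅/ ok → permitted
[jro] — σ1 onset /jr/ (2C), coda /∅/ ok → permitted

[go.fku], [dfu.bud], [uj], [rgu.rni], [jro]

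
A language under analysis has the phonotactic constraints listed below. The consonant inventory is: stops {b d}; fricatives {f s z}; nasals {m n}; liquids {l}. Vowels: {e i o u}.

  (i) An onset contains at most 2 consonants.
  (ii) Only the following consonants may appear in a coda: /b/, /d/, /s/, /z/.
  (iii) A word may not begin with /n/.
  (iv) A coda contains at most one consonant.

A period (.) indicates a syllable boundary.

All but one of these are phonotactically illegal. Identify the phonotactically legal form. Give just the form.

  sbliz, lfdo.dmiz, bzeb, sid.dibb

bzeb

sbliz — violates constraint (i): syllable 1 onset /sbl/ has 3 consonants (> 2) → phonotactically illegal
lfdo.dmiz — violates constraint (i): syllable 1 onset /lfd/ has 3 consonants (> 2) → phonotactically illegal
bzeb — σ1 onset /bz/ (2C), coda /b/ ok → phonotactically legal
sid.dibb — violates constraint (iv): syllable 2 coda /bb/ has 2 consonants (> 1) → phonotactically illegal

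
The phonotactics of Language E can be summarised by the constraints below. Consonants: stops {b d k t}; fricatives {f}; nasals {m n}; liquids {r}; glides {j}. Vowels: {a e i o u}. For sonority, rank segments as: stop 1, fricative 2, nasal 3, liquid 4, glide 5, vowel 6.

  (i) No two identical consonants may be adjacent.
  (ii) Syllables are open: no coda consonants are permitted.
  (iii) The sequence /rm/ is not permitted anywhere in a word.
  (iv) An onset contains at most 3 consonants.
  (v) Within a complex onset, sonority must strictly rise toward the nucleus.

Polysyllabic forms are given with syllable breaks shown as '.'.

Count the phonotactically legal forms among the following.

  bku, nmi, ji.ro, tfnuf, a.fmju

bku — violates constraint (v): syllable 1 onset /bk/: /b/ (stop, 1) → /k/ (stop, 1) does not rise → phonotactically illegal
nmi — violates constraint (v): syllable 1 onset /nm/: /n/ (nasal, 3) → /m/ (nasal, 3) does not rise → phonotactically illegal
ji.ro — σ1 onset /j/, coda /∅/ ok; σ2 onset /r/, coda /∅/ ok → phonotactically legal
tfnuf — violates constraint (ii): syllable 1 coda /f/ has 1 consonant (> 0) → phonotactically illegal
a.fmju — σ1 onset /∅/, coda /∅/ ok; σ2 onset /fmj/ (2→3→5 rises), coda /∅/ ok → phonotactically legal
Phonotactically legal: ji.ro, a.fmju → 2.

2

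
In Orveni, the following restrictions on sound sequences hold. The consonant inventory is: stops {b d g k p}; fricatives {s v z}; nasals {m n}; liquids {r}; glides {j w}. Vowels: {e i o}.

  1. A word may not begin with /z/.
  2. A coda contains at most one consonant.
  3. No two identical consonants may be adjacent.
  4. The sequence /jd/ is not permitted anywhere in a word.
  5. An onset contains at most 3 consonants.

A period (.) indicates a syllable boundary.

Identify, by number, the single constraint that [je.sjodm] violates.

2

[je.sjodm]: syllable 2 coda /dm/ has 2 consonants (> 1).
This is a violation of constraint 2: "A coda contains at most one consonant."
The remaining constraints (1, 3, 4, 5) are satisfied.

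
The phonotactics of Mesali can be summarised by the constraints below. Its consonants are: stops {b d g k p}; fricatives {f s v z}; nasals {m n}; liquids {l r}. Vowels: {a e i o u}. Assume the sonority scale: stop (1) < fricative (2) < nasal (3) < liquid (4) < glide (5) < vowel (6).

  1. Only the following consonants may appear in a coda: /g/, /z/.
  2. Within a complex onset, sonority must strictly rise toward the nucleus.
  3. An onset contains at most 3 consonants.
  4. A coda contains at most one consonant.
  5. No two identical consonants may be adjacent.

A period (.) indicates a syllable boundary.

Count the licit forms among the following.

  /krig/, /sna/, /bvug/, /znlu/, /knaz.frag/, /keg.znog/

/krig/ — σ1 onset /kr/ (1→4 rises), coda /g/ ok → licit
/sna/ — σ1 onset /sn/ (2→3 rises), coda /∅/ ok → licit
/bvug/ — σ1 onset /bv/ (1→2 rises), coda /g/ ok → licit
/znlu/ — σ1 onset /znl/ (2→3→4 rises), coda /∅/ ok → licit
/knaz.frag/ — σ1 onset /kn/ (1→3 rises), coda /z/ ok; σ2 onset /fr/ (2→4 rises), coda /g/ ok → licit
/keg.znog/ — σ1 onset /k/, coda /g/ ok; σ2 onset /zn/ (2→3 rises), coda /g/ ok → licit
Licit: /krig/, /sna/, /bvug/, /znlu/, /knaz.frag/, /keg.znog/ → 6.

6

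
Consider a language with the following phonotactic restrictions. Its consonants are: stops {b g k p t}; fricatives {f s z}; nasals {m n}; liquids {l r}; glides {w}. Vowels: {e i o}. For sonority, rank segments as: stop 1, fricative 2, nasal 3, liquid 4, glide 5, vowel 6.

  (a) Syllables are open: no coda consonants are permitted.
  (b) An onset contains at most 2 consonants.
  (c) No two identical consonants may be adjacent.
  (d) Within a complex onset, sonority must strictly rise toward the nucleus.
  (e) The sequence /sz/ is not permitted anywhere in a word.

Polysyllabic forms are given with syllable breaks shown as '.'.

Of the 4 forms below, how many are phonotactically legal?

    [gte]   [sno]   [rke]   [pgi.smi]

[gte] — violates constraint (d): syllable 1 onset /gt/: /g/ (stop, 1) → /t/ (stop, 1) does not rise → phonotactically illegal
[sno] — σ1 onset /sn/ (2→3 rises), coda /∅/ ok → phonotactically legal
[rke] — violates constraint (d): syllable 1 onset /rk/: /r/ (liquid, 4) → /k/ (stop, 1) does not rise → phonotactically illegal
[pgi.smi] — violates constraint (d): syllable 1 onset /pg/: /p/ (stop, 1) → /g/ (stop, 1) does not rise → phonotactically illegal
Phonotactically legal: [sno] → 1.

1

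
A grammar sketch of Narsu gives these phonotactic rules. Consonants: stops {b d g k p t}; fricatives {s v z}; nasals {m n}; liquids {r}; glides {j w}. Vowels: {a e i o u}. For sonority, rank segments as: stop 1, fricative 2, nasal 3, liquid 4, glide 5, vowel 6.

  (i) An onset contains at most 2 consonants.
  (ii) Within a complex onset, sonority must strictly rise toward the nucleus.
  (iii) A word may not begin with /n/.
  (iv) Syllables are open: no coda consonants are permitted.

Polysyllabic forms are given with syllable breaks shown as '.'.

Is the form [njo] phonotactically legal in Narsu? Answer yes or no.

no

[njo] — violates constraint (iii): word begins with /n/ → phonotactically illegal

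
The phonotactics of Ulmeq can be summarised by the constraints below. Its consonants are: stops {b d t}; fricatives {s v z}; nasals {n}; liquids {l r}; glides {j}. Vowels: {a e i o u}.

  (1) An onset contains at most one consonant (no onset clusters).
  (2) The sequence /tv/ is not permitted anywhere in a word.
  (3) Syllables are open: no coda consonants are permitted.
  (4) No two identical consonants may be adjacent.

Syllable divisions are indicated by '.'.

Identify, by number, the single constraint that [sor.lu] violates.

[sor.lu]: syllable 1 coda /r/ has 1 consonant (> 0).
This is a violation of constraint 3: "Syllables are open: no coda consonants are permitted."
The remaining constraints (1, 2, 4) are satisfied.

3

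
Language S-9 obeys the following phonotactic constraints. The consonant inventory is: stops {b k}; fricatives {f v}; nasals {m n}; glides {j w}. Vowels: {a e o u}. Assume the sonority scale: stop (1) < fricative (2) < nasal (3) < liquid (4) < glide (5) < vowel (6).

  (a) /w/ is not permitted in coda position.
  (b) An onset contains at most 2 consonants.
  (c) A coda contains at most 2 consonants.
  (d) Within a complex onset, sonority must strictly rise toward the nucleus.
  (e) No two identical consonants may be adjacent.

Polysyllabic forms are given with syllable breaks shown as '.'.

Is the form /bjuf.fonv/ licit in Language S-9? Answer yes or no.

/bjuf.fonv/ — violates constraint (e): adjacent identical consonants /ff/ → illicit

no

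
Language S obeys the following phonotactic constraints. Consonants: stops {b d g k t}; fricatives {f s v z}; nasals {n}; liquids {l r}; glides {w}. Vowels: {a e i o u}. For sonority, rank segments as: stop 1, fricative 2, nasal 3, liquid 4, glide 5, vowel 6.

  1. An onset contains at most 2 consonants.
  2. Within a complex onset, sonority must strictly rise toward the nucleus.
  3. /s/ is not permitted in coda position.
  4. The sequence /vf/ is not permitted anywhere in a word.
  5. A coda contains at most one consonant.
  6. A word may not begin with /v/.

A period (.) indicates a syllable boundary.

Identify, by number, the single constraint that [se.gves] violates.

3

[se.gves]: syllable 2 coda contains /s/.
This is a violation of constraint 3: "/s/ is not permitted in coda position."
The remaining constraints (1, 2, 4, 5, 6) are satisfied.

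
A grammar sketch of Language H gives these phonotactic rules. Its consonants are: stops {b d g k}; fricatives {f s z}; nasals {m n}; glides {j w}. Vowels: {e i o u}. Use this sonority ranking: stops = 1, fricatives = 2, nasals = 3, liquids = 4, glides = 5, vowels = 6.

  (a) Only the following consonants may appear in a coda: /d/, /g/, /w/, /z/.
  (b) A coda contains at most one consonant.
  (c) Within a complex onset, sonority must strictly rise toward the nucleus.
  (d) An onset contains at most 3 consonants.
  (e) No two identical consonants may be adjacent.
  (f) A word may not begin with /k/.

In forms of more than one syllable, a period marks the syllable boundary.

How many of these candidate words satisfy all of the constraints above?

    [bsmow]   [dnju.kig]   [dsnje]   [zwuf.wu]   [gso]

3

[bsmow] — σ1 onset /bsm/ (1→2→3 rises), coda /w/ ok → licit
[dnju.kig] — σ1 onset /dnj/ (1→3→5 rises), coda /∅/ ok; σ2 onset /k/, coda /g/ ok → licit
[dsnje] — violates constraint (d): syllable 1 onset /dsnj/ has 4 consonants (> 3) → illicit
[zwuf.wu] — violates constraint (a): syllable 1 coda contains /f/, which is not a licensed coda consonant → illicit
[gso] — σ1 onset /gs/ (1→2 rises), coda /∅/ ok → licit
Licit: [bsmow], [dnju.kig], [gso] → 3.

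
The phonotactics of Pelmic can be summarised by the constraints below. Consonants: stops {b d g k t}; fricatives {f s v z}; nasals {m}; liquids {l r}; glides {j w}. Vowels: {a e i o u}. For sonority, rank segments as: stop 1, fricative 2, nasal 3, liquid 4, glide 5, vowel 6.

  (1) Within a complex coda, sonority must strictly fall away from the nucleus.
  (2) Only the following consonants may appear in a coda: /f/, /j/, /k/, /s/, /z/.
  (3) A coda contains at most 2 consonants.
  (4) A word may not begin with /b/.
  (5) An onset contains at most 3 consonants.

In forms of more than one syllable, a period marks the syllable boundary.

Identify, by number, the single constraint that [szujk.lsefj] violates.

[szujk.lsefj]: syllable 2 coda /fj/: /f/ (fricative, 2) → /j/ (glide, 5) does not fall.
This is a violation of constraint 1: "Within a complex coda, sonority must strictly fall away from the nucleus."
The remaining constraints (2, 3, 4, 5) are satisfied.

1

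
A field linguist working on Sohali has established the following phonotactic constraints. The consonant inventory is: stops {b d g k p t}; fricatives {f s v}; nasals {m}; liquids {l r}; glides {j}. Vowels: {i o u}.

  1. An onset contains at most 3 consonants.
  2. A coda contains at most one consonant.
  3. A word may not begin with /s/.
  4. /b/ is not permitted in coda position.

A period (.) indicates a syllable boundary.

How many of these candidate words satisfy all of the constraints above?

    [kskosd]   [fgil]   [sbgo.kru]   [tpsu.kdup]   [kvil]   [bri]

4

[kskosd] — violates constraint 2: syllable 1 coda /sd/ has 2 consonants (> 1) → not permitted
[fgil] — σ1 onset /fg/ (2C), coda /l/ ok → permitted
[sbgo.kru] — violates constraint 3: word begins with /s/ → not permitted
[tpsu.kdup] — σ1 onset /tps/ (3C), coda /∅/ ok; σ2 onset /kd/ (2C), coda /p/ ok → permitted
[kvil] — σ1 onset /kv/ (2C), coda /l/ ok → permitted
[bri] — σ1 onset /br/ (2C), coda /∅/ ok → permitted
Permitted: [fgil], [tpsu.kdup], [kvil], [bri] → 4.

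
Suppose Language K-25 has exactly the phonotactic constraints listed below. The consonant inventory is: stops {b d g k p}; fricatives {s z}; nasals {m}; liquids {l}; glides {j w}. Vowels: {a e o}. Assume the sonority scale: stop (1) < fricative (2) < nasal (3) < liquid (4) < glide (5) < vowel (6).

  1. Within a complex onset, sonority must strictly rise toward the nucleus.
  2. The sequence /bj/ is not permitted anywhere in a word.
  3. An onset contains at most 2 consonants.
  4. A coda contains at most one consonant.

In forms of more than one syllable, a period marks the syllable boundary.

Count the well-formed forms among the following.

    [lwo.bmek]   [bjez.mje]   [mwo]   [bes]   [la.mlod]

[lwo.bmek] — σ1 onset /lw/ (4→5 rises), coda /∅/ ok; σ2 onset /bm/ (1→3 rises), coda /k/ ok → well-formed
[bjez.mje] — violates constraint 2: contains banned sequence /bj/ → ill-formed
[mwo] — σ1 onset /mw/ (3→5 rises), coda /∅/ ok → well-formed
[bes] — σ1 onset /b/, coda /s/ ok → well-formed
[la.mlod] — σ1 onset /l/, coda /∅/ ok; σ2 onset /ml/ (3→4 rises), coda /d/ ok → well-formed
Well-formed: [lwo.bmek], [mwo], [bes], [la.mlod] → 4.

4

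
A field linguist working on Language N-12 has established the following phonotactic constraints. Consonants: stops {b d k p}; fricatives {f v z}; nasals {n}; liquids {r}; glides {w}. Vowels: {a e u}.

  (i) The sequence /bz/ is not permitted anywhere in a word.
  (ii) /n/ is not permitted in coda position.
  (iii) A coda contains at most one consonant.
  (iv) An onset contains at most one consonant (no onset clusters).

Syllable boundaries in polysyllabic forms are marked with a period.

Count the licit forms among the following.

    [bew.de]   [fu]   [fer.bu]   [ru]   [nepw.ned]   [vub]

[bew.de] — σ1 onset /b/, coda /w/ ok; σ2 onset /d/, coda /∅/ ok → licit
[fu] — σ1 onset /f/, coda /∅/ ok → licit
[fer.bu] — σ1 onset /f/, coda /r/ ok; σ2 onset /b/, coda /∅/ ok → licit
[ru] — σ1 onset /r/, coda /∅/ ok → licit
[nepw.ned] — violates constraint (iii): syllable 1 coda /pw/ has 2 consonants (> 1) → illicit
[vub] — σ1 onset /v/, coda /b/ ok → licit
Licit: [bew.de], [fu], [fer.bu], [ru], [vub] → 5.

5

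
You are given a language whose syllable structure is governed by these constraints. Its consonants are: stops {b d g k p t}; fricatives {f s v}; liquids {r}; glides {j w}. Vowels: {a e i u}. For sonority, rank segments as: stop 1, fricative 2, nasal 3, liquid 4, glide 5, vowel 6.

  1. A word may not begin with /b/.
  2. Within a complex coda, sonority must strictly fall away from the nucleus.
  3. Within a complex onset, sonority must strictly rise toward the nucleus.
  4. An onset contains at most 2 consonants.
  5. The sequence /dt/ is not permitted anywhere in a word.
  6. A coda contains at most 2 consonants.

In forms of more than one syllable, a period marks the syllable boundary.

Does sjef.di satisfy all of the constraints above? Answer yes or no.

sjef.di — σ1 onset /sj/ (2→5 rises), coda /f/ ok; σ2 onset /d/, coda /∅/ ok → permitted

yes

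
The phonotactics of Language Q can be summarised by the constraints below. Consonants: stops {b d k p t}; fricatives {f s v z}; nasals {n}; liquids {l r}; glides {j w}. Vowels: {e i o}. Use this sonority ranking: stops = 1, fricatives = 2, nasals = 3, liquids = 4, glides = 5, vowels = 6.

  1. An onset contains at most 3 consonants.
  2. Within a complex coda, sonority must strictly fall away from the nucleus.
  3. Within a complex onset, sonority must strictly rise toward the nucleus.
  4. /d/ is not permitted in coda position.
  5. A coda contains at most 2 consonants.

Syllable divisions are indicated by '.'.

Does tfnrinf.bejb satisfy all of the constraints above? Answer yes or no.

tfnrinf.bejb — violates constraint 1: syllable 1 onset /tfnr/ has 4 consonants (> 3) → illicit

no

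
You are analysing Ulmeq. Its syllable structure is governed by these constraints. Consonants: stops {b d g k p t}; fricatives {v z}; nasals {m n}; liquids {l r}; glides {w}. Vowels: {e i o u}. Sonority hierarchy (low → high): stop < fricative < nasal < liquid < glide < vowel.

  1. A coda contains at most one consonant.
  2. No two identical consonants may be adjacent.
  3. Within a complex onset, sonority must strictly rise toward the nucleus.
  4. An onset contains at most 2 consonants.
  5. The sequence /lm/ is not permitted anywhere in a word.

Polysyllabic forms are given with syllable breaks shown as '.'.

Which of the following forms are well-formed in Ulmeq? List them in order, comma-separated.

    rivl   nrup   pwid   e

rivl — violates constraint 1: syllable 1 coda /vl/ has 2 consonants (> 1) → ill-formed
nrup — σ1 onset /nr/ (3→4 rises), coda /p/ ok → well-formed
pwid — σ1 onset /pw/ (1→5 rises), coda /d/ ok → well-formed
e — σ1 onset /∅/, coda /∅/ ok → well-formed

nrup, pwid, e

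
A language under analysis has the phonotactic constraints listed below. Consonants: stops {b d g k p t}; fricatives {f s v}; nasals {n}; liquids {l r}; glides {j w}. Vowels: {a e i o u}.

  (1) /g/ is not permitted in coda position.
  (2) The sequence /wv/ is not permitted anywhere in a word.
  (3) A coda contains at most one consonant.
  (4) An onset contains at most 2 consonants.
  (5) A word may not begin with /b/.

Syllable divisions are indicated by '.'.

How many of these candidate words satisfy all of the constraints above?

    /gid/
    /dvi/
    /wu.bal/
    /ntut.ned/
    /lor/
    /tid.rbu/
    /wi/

7

/gid/ — σ1 onset /g/, coda /d/ ok → phonotactically legal
/dvi/ — σ1 onset /dv/ (2C), coda /∅/ ok → phonotactically legal
/wu.bal/ — σ1 onset /w/, coda /∅/ ok; σ2 onset /b/, coda /l/ ok → phonotactically legal
/ntut.ned/ — σ1 onset /nt/ (2C), coda /t/ ok; σ2 onset /n/, coda /d/ ok → phonotactically legal
/lor/ — σ1 onset /l/, coda /r/ ok → phonotactically legal
/tid.rbu/ — σ1 onset /t/, coda /d/ ok; σ2 onset /rb/ (2C), coda /∅/ ok → phonotactically legal
/wi/ — σ1 onset /w/, coda /∅/ ok → phonotactically legal
Phonotactically legal: /gid/, /dvi/, /wu.bal/, /ntut.ned/, /lor/, /tid.rbu/, /wi/ → 7.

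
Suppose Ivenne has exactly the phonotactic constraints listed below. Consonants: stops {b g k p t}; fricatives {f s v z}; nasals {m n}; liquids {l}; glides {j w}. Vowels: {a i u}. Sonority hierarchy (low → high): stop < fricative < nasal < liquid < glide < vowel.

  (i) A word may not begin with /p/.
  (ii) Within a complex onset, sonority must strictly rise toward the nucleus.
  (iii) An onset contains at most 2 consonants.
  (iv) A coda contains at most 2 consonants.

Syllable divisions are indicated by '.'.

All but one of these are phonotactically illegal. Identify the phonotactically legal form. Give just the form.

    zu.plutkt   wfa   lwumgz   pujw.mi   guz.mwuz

zu.plutkt — violates constraint (iv): syllable 2 coda /tkt/ has 3 consonants (> 2) → phonotactically illegal
wfa — violates constraint (ii): syllable 1 onset /wf/: /w/ (glide, 5) → /f/ (fricative, 2) does not rise → phonotactically illegal
lwumgz — violates constraint (iv): syllable 1 coda /mgz/ has 3 consonants (> 2) → phonotactically illegal
pujw.mi — violates constraint (i): word begins with /p/ → phonotactically illegal
guz.mwuz — σ1 onset /g/, coda /z/ ok; σ2 onset /mw/ (3→5 rises), coda /z/ ok → phonotactically legal

guz.mwuz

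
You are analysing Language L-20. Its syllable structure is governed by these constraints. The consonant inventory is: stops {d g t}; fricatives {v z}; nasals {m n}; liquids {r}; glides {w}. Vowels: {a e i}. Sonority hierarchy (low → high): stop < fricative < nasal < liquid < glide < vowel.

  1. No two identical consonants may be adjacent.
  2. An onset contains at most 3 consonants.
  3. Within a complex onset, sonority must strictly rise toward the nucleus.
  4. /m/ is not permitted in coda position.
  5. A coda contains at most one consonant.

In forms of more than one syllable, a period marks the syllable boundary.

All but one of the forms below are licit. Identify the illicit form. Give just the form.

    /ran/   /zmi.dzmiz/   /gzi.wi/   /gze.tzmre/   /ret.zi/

/ran/ — σ1 onset /r/, coda /n/ ok → licit
/zmi.dzmiz/ — σ1 onset /zm/ (2→3 rises), coda /∅/ ok; σ2 onset /dzm/ (1→2→3 rises), coda /z/ ok → licit
/gzi.wi/ — σ1 onset /gz/ (1→2 rises), coda /∅/ ok; σ2 onset /w/, coda /∅/ ok → licit
/gze.tzmre/ — violates constraint 2: syllable 2 onset /tzmr/ has 4 consonants (> 3) → illicit
/ret.zi/ — σ1 onset /r/, coda /t/ ok; σ2 onset /z/, coda /∅/ ok → licit

/gze.tzmre/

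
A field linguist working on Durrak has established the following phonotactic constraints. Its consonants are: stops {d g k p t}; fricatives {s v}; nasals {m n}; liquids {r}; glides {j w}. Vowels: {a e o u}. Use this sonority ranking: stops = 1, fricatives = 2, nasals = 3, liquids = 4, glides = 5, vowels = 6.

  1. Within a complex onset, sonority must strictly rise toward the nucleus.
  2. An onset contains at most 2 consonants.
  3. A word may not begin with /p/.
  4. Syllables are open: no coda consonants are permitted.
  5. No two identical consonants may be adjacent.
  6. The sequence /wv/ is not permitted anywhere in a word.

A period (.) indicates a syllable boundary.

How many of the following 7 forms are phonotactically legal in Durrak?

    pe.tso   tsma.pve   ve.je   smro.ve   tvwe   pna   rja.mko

1

pe.tso — violates constraint 3: word begins with /p/ → phonotactically illegal
tsma.pve — violates constraint 2: syllable 1 onset /tsm/ has 3 consonants (> 2) → phonotactically illegal
ve.je — σ1 onset /v/, coda /∅/ ok; σ2 onset /j/, coda /∅/ ok → phonotactically legal
smro.ve — violates constraint 2: syllable 1 onset /smr/ has 3 consonants (> 2) → phonotactically illegal
tvwe — violates constraint 2: syllable 1 onset /tvw/ has 3 consonants (> 2) → phonotactically illegal
pna — violates constraint 3: word begins with /p/ → phonotactically illegal
rja.mko — violates constraint 1: syllable 2 onset /mk/: /m/ (nasal, 3) → /k/ (stop, 1) does not rise → phonotactically illegal
Phonotactically legal: ve.je → 1.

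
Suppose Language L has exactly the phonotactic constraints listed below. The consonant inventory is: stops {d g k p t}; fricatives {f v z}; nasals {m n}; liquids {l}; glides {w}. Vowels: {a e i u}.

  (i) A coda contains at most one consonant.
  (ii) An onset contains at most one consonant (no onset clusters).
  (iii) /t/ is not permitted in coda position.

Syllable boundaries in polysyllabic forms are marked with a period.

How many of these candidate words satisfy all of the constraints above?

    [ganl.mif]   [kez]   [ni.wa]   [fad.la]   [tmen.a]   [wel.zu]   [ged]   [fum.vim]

6

[ganl.mif] — violates constraint (i): syllable 1 coda /nl/ has 2 consonants (> 1) → phonotactically illegal
[kez] — σ1 onset /k/, coda /z/ ok → phonotactically legal
[ni.wa] — σ1 onset /n/, coda /∅/ ok; σ2 onset /w/, coda /∅/ ok → phonotactically legal
[fad.la] — σ1 onset /f/, coda /d/ ok; σ2 onset /l/, coda /∅/ ok → phonotactically legal
[tmen.a] — violates constraint (ii): syllable 1 onset /tm/ has 2 consonants (> 1) → phonotactically illegal
[wel.zu] — σ1 onset /w/, coda /l/ ok; σ2 onset /z/, coda /∅/ ok → phonotactically legal
[ged] — σ1 onset /g/, coda /d/ ok → phonotactically legal
[fum.vim] — σ1 onset /f/, coda /m/ ok; σ2 onset /v/, coda /m/ ok → phonotactically legal
Phonotactically legal: [kez], [ni.wa], [fad.la], [wel.zu], [ged], [fum.vim] → 6.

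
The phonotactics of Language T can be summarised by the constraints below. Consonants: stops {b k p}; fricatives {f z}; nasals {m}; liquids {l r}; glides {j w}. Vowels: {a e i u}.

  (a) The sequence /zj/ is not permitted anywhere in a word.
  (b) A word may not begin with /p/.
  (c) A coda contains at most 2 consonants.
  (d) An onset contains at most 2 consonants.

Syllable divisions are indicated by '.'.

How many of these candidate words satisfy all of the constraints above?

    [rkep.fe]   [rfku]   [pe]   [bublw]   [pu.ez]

[rkep.fe] — σ1 onset /rk/ (2C), coda /p/ ok; σ2 onset /f/, coda /∅/ ok → well-formed
[rfku] — violates constraint (d): syllable 1 onset /rfk/ has 3 consonants (> 2) → ill-formed
[pe] — violates constraint (b): word begins with /p/ → ill-formed
[bublw] — violates constraint (c): syllable 1 coda /blw/ has 3 consonants (> 2) → ill-formed
[pu.ez] — violates constraint (b): word begins with /p/ → ill-formed
Well-formed: [rkep.fe] → 1.

1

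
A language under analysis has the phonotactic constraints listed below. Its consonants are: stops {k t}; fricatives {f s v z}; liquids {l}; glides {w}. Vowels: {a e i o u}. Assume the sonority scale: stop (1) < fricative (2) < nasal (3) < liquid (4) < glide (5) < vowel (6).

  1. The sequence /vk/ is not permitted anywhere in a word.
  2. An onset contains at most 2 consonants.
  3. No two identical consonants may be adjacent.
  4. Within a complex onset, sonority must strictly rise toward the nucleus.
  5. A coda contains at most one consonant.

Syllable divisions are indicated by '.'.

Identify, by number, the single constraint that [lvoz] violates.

[lvoz]: syllable 1 onset /lv/: /l/ (liquid, 4) → /v/ (fricative, 2) does not rise.
This is a violation of constraint 4: "Within a complex onset, sonority must strictly rise toward the nucleus."
The remaining constraints (1, 2, 3, 5) are satisfied.

4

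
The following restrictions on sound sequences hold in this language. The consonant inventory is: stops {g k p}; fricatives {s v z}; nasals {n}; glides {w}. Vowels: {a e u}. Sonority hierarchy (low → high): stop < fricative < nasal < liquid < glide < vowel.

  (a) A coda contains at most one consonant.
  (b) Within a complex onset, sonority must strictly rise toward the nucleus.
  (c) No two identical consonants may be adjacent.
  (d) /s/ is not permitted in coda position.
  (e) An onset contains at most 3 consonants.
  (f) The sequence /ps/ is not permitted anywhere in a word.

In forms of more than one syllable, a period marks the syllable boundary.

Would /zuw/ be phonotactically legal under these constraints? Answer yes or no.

yes

/zuw/ — σ1 onset /z/, coda /w/ ok → phonotactically legal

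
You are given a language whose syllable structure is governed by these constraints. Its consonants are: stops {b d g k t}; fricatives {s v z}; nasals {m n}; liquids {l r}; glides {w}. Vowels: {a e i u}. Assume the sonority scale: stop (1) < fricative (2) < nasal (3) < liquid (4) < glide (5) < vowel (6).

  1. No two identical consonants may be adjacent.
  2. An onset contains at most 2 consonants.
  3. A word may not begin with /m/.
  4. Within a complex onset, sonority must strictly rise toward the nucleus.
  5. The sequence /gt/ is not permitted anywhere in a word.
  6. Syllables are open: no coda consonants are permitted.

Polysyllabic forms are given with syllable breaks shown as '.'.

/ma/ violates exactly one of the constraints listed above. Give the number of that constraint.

3

/ma/: word begins with /m/.
This is a violation of constraint 3: "A word may not begin with /m/."
The remaining constraints (1, 2, 4, 5, 6) are satisfied.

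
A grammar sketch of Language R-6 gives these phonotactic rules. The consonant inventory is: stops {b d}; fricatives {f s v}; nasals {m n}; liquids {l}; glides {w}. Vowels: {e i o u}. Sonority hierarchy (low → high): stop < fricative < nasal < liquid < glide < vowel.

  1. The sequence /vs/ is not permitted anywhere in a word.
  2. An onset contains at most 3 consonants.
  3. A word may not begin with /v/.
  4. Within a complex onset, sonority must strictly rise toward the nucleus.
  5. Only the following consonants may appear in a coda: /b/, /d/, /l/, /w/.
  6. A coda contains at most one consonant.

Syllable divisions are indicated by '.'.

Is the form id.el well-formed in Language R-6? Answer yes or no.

yes

id.el — σ1 onset /∅/, coda /d/ ok; σ2 onset /∅/, coda /l/ ok → well-formed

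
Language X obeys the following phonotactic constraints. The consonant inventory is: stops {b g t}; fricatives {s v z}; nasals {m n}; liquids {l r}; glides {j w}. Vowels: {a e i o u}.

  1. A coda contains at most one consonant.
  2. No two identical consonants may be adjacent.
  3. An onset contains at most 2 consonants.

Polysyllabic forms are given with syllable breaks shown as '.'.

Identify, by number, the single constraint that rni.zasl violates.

1

rni.zasl: syllable 2 coda /sl/ has 2 consonants (> 1).
This is a violation of constraint 1: "A coda contains at most one consonant."
The remaining constraints (2, 3) are satisfied.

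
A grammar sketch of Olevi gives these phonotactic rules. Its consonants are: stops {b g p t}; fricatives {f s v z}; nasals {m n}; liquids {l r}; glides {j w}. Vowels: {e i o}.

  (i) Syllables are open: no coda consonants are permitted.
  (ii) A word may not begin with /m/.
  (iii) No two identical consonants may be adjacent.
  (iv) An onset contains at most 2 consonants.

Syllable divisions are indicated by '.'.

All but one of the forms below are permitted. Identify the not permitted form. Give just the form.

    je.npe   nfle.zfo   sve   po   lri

je.npe — σ1 onset /j/, coda /∅/ ok; σ2 onset /np/ (2C), coda /∅/ ok → permitted
nfle.zfo — violates constraint (iv): syllable 1 onset /nfl/ has 3 consonants (> 2) → not permitted
sve — σ1 onset /sv/ (2C), coda /∅/ ok → permitted
po — σ1 onset /p/, coda /∅/ ok → permitted
lri — σ1 onset /lr/ (2C), coda /∅/ ok → permitted

nfle.zfo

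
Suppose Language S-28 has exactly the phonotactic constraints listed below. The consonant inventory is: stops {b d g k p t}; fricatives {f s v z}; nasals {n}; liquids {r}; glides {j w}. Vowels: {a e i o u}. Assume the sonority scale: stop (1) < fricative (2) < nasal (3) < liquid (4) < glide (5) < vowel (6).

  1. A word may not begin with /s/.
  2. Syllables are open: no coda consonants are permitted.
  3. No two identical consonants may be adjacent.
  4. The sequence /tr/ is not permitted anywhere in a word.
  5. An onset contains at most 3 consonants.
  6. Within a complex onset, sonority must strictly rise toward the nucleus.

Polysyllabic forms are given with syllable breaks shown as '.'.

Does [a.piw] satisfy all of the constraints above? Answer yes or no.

[a.piw] — violates constraint 2: syllable 2 coda /w/ has 1 consonant (> 0) → not permitted

no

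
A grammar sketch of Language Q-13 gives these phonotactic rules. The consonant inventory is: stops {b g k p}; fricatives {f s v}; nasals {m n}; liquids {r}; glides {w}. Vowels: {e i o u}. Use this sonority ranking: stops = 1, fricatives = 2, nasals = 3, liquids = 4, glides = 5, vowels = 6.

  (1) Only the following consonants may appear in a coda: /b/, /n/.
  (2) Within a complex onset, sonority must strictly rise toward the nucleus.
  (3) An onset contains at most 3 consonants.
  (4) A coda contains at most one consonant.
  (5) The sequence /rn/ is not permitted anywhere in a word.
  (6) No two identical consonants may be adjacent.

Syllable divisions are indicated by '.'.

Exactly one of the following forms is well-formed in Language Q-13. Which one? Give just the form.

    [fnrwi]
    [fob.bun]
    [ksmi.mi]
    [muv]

[ksmi.mi]

[fnrwi] — violates constraint 3: syllable 1 onset /fnrw/ has 4 consonants (> 3) → ill-formed
[fob.bun] — violates constraint 6: adjacent identical consonants /bb/ → ill-formed
[ksmi.mi] — σ1 onset /ksm/ (1→2→3 rises), coda /∅/ ok; σ2 onset /m/, coda /∅/ ok → well-formed
[muv] — violates constraint 1: syllable 1 coda contains /v/, which is not a licensed coda consonant → ill-formed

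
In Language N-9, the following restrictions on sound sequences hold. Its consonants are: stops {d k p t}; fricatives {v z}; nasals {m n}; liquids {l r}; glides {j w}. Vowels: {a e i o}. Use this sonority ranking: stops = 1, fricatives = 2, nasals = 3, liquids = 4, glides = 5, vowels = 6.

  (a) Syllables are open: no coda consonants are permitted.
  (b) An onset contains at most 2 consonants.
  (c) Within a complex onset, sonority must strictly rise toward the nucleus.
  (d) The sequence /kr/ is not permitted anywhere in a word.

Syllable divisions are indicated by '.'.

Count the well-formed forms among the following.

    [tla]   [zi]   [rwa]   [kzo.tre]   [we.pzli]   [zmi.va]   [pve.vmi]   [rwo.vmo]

7

[tla] — σ1 onset /tl/ (1→4 rises), coda /∅/ ok → well-formed
[zi] — σ1 onset /z/, coda /∅/ ok → well-formed
[rwa] — σ1 onset /rw/ (4→5 rises), coda /∅/ ok → well-formed
[kzo.tre] — σ1 onset /kz/ (1→2 rises), coda /∅/ ok; σ2 onset /tr/ (1→4 rises), coda /∅/ ok → well-formed
[we.pzli] — violates constraint (b): syllable 2 onset /pzl/ has 3 consonants (> 2) → ill-formed
[zmi.va] — σ1 onset /zm/ (2→3 rises), coda /∅/ ok; σ2 onset /v/, coda /∅/ ok → well-formed
[pve.vmi] — σ1 onset /pv/ (1→2 rises), coda /∅/ ok; σ2 onset /vm/ (2→3 rises), coda /∅/ ok → well-formed
[rwo.vmo] — σ1 onset /rw/ (4→5 rises), coda /∅/ ok; σ2 onset /vm/ (2→3 rises), coda /∅/ ok → well-formed
Well-formed: [tla], [zi], [rwa], [kzo.tre], [zmi.va], [pve.vmi], [rwo.vmo] → 7.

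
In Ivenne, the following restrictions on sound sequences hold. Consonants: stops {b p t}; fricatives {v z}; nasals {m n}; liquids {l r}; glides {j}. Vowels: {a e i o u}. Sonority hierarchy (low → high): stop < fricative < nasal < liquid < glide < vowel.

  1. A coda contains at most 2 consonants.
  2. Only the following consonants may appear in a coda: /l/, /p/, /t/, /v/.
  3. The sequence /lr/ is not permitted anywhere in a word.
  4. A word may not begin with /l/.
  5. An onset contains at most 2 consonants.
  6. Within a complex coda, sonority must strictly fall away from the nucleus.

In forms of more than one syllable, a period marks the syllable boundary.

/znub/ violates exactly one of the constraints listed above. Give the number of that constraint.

/znub/: syllable 1 coda contains /b/, which is not a licensed coda consonant.
This is a violation of constraint 2: "Only the following consonants may appear in a coda: /l/, /p/, /t/, /v/."
The remaining constraints (1, 3, 4, 5, 6) are satisfied.

2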